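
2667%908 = 851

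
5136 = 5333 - 197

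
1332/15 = 88 + 4/5 = 88.80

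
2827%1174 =479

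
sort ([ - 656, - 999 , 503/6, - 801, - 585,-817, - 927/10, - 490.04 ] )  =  [-999, - 817, -801, - 656, - 585 , - 490.04, - 927/10,503/6 ]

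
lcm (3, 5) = 15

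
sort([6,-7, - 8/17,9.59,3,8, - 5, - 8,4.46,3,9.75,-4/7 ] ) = [-8, - 7, - 5 ,-4/7, - 8/17,  3, 3,  4.46, 6, 8 , 9.59,9.75] 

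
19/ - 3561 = -1  +  3542/3561 = -0.01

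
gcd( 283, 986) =1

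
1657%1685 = 1657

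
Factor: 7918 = 2^1*37^1  *107^1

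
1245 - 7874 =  - 6629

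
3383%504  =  359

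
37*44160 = 1633920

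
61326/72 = 851 + 3/4 = 851.75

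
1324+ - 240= 1084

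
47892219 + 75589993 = 123482212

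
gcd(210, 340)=10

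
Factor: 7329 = 3^1 * 7^1*349^1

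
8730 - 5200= 3530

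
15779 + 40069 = 55848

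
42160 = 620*68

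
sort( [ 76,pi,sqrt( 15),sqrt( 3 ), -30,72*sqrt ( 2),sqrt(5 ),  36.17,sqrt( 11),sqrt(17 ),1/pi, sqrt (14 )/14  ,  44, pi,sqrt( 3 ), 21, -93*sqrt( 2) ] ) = [-93*sqrt( 2),-30,sqrt(14 )/14,1/pi,sqrt(3), sqrt( 3) , sqrt( 5),pi,pi, sqrt( 11 ),sqrt ( 15),sqrt( 17),21, 36.17,44,76,72 *sqrt(2 )]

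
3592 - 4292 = - 700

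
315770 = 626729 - 310959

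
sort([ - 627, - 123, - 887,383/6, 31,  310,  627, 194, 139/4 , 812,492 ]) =[ - 887, - 627, - 123 , 31 , 139/4,383/6,194 , 310,492,  627,812 ] 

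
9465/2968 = 9465/2968  =  3.19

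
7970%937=474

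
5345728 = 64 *83527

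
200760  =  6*33460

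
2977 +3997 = 6974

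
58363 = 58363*1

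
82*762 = 62484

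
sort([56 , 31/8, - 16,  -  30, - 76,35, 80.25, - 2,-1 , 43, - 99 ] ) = [ - 99, - 76, - 30,-16,-2, - 1,31/8, 35,43,56,80.25] 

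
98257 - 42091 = 56166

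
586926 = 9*65214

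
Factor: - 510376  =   - 2^3*131^1*487^1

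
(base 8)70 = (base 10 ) 56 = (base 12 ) 48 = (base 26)24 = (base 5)211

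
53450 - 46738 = 6712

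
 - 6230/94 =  - 3115/47 = -66.28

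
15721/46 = 15721/46 = 341.76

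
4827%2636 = 2191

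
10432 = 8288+2144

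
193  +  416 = 609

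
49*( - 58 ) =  - 2842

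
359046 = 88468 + 270578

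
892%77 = 45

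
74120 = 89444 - 15324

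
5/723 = 5/723 = 0.01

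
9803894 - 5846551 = 3957343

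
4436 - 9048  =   - 4612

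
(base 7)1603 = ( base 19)1ed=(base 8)1200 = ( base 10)640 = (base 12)454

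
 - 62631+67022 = 4391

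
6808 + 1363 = 8171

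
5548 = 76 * 73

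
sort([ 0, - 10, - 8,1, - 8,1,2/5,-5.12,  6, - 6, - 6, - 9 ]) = [ - 10, - 9, -8,-8, - 6 , - 6 , - 5.12, 0 , 2/5 , 1,1, 6]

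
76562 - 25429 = 51133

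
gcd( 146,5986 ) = 146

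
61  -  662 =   -  601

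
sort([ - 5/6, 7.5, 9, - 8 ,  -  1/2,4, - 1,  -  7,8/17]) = [ - 8, - 7 , - 1, - 5/6, - 1/2,8/17,4,7.5,9 ]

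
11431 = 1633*7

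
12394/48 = 6197/24 = 258.21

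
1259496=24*52479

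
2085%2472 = 2085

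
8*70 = 560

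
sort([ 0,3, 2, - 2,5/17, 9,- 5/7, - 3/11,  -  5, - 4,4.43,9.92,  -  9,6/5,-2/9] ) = [ - 9, - 5, - 4 ,-2, - 5/7,- 3/11, - 2/9, 0,5/17, 6/5, 2,3,4.43, 9,9.92] 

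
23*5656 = 130088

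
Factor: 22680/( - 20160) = - 9/8 = - 2^( - 3)*3^2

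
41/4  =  10  +  1/4= 10.25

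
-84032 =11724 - 95756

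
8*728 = 5824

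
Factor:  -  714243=-3^1 * 238081^1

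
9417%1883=2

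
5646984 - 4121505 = 1525479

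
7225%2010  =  1195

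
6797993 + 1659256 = 8457249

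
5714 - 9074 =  - 3360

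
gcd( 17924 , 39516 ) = 4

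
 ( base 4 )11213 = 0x167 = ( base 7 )1022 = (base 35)a9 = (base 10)359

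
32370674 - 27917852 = 4452822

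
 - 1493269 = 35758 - 1529027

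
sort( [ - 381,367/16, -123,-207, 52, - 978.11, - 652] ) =[-978.11, - 652, - 381, - 207, - 123,367/16,52]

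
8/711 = 8/711 = 0.01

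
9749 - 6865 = 2884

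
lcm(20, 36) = 180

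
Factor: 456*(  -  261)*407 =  - 48439512 = - 2^3*3^3 * 11^1*19^1*29^1*37^1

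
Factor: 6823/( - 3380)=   -  2^( - 2 ) * 5^(  -  1 )*13^( - 2)*6823^1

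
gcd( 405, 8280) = 45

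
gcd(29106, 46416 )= 6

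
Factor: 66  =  2^1*3^1*11^1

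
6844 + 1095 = 7939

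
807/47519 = 807/47519 = 0.02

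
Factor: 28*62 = 1736 = 2^3*7^1*31^1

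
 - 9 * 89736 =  - 807624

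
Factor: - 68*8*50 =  - 27200 = - 2^6*5^2*17^1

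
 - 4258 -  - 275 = - 3983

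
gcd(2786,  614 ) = 2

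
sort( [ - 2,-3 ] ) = [ - 3, - 2]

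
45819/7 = 6545+4/7 = 6545.57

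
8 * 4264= 34112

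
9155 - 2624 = 6531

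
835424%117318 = 14198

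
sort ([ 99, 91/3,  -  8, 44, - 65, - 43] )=[ - 65, - 43, - 8,91/3, 44,99 ] 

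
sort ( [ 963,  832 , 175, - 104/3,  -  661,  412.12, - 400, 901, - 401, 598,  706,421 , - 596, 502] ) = [ - 661, - 596, - 401, - 400 ,- 104/3,175,412.12,421,502, 598, 706,832,  901,  963 ]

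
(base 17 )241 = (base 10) 647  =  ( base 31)kr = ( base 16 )287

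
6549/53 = 123+30/53 = 123.57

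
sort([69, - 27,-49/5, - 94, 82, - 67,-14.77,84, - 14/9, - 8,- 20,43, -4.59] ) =[ - 94,-67, - 27, - 20,  -  14.77,- 49/5 ,  -  8, - 4.59, - 14/9,  43, 69, 82, 84] 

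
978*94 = 91932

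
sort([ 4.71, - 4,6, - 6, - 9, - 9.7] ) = [ - 9.7, - 9, - 6, - 4,4.71,  6 ]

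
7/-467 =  -1 + 460/467 = - 0.01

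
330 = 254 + 76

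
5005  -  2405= 2600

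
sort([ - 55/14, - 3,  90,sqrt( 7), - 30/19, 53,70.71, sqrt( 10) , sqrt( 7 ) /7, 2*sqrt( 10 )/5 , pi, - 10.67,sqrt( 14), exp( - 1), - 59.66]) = [ - 59.66, - 10.67, - 55/14,-3, - 30/19, exp( - 1 ),sqrt(7) /7, 2 *sqrt (10)/5, sqrt(7) , pi, sqrt( 10 ), sqrt( 14), 53, 70.71,90] 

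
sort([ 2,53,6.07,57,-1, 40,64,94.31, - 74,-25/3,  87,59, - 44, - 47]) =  [ - 74,-47,  -  44 , - 25/3,-1,2,6.07,40,53,57, 59,64,87,94.31 ]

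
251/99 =2+53/99  =  2.54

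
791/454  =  791/454  =  1.74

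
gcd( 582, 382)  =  2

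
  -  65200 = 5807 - 71007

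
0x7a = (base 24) 52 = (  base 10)122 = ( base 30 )42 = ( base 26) 4I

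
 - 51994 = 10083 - 62077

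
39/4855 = 39/4855 = 0.01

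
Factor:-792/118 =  - 2^2 * 3^2*11^1*59^( - 1) =- 396/59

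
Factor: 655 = 5^1*131^1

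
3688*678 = 2500464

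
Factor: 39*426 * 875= 14537250= 2^1 * 3^2 * 5^3*7^1*13^1*71^1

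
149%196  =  149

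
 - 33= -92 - -59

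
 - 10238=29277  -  39515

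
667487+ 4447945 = 5115432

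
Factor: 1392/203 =48/7=2^4*3^1*7^(- 1)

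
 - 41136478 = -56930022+15793544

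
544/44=136/11 = 12.36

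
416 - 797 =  - 381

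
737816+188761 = 926577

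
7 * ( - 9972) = - 69804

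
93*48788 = 4537284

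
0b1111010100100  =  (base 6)100152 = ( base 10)7844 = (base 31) 851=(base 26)BFI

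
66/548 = 33/274 = 0.12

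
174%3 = 0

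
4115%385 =265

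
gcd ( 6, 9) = 3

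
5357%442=53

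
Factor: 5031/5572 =2^( - 2) * 3^2*7^( - 1)*13^1*43^1*199^(-1 ) 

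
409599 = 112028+297571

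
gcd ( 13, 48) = 1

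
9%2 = 1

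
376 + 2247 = 2623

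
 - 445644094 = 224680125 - 670324219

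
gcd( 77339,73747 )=1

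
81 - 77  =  4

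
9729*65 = 632385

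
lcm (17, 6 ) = 102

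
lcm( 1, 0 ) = 0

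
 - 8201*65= - 533065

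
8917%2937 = 106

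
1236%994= 242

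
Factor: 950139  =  3^2 *193^1*547^1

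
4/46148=1/11537 = 0.00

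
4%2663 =4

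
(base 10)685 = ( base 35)jk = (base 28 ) OD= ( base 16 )2ad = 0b1010101101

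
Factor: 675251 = 675251^1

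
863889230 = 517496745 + 346392485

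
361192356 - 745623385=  - 384431029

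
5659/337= 5659/337 = 16.79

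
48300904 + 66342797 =114643701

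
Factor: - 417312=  - 2^5* 3^4*7^1 * 23^1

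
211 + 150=361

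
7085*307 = 2175095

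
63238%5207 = 754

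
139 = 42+97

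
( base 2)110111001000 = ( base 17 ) c39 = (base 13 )17B5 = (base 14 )1400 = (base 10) 3528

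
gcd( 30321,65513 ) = 1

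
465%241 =224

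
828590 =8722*95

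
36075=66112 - 30037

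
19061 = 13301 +5760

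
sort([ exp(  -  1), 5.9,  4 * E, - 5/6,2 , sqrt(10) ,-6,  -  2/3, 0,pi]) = [ - 6, - 5/6, - 2/3, 0, exp ( - 1 ),2,pi, sqrt( 10), 5.9,4*E]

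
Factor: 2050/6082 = 1025/3041 = 5^2*41^1 * 3041^( - 1)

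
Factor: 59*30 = 1770 = 2^1*3^1*5^1*59^1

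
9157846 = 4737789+4420057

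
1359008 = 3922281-2563273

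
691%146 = 107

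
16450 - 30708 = - 14258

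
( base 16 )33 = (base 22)27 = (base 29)1m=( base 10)51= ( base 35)1G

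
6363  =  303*21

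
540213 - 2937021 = - 2396808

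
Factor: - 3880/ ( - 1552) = 5/2 = 2^ ( - 1)*5^1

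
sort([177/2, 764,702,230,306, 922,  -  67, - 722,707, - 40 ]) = [ - 722, - 67,-40, 177/2, 230, 306,702,707, 764,922]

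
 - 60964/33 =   -  60964/33 = -1847.39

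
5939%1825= 464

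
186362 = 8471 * 22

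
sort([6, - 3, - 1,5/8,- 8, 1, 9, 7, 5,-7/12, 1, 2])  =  [ - 8, - 3, - 1 , - 7/12, 5/8 , 1,1, 2, 5,  6, 7 , 9 ]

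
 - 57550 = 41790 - 99340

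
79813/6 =79813/6 = 13302.17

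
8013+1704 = 9717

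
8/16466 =4/8233 = 0.00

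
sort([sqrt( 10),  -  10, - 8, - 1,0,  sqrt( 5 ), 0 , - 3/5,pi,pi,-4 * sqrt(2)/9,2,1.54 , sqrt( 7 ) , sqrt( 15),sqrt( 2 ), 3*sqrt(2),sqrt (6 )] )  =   [-10, - 8, - 1, - 4*sqrt( 2 )/9, - 3/5,0,0, sqrt( 2 ),1.54,2,  sqrt(5),sqrt ( 6),sqrt(7 ),pi,pi, sqrt(10), sqrt( 15), 3*sqrt(2 ) ] 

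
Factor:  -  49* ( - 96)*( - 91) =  - 428064 = -  2^5*3^1* 7^3*13^1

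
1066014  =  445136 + 620878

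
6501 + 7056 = 13557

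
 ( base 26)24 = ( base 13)44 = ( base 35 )1L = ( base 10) 56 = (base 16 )38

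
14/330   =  7/165 = 0.04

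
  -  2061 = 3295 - 5356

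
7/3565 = 7/3565 = 0.00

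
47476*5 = 237380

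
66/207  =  22/69 = 0.32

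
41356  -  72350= - 30994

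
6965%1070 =545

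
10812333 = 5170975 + 5641358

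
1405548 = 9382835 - 7977287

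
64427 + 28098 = 92525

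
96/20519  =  96/20519 = 0.00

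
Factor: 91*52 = 2^2*7^1*13^2 =4732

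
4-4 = 0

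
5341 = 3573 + 1768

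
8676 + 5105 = 13781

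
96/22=4  +  4/11  =  4.36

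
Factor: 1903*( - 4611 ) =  - 3^1*11^1*29^1*53^1* 173^1=- 8774733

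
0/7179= 0=0.00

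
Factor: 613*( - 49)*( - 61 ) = 7^2*61^1*613^1 =1832257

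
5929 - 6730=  - 801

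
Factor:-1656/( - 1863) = 8/9 = 2^3 *3^( - 2 ) 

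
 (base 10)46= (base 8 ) 56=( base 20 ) 26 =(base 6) 114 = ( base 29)1H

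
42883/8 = 42883/8 =5360.38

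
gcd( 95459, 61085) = 1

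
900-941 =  - 41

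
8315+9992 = 18307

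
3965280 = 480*8261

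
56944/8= 7118 = 7118.00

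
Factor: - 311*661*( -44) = 9045124 = 2^2 * 11^1* 311^1*661^1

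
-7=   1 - 8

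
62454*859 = 53647986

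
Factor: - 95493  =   - 3^1*139^1*229^1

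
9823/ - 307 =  - 9823/307= - 32.00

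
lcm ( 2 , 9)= 18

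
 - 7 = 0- 7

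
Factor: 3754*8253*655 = 2^1 * 3^2*5^1 * 7^1 * 131^2*1877^1 = 20293054110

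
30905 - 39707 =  - 8802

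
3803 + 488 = 4291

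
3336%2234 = 1102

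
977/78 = 977/78=12.53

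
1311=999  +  312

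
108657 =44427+64230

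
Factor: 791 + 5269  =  6060=2^2*3^1*5^1*101^1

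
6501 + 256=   6757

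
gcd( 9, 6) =3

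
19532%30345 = 19532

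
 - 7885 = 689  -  8574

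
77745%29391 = 18963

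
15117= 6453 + 8664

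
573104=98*5848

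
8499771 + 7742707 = 16242478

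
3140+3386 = 6526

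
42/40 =1 + 1/20  =  1.05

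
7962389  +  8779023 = 16741412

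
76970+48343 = 125313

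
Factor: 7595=5^1*7^2*31^1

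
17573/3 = 17573/3 = 5857.67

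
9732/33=294+10/11 = 294.91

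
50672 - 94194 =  - 43522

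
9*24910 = 224190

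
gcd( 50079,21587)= 1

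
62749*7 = 439243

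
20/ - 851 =-1 + 831/851=-0.02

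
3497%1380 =737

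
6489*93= 603477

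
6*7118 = 42708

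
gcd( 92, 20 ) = 4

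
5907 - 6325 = -418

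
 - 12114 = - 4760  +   - 7354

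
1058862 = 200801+858061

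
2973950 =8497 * 350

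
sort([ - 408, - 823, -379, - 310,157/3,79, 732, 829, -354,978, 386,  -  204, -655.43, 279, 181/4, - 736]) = [ - 823, - 736, - 655.43, - 408,-379, -354, - 310, - 204,  181/4, 157/3,79, 279, 386,732,829, 978]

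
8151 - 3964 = 4187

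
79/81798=79/81798 = 0.00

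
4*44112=176448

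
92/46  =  2 = 2.00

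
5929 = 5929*1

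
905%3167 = 905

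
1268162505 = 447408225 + 820754280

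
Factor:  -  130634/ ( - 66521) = 434/221 = 2^1*7^1*13^(-1 ) * 17^(-1)*31^1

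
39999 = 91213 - 51214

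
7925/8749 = 7925/8749 = 0.91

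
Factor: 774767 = 7^1*110681^1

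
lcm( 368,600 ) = 27600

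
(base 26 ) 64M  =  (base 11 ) 3162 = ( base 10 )4182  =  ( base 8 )10126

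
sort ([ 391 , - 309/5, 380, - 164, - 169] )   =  [-169, - 164,-309/5,380,391]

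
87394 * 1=87394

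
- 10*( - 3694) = 36940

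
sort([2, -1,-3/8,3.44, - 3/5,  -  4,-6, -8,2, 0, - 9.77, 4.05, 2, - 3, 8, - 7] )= [ -9.77, -8, - 7, -6, - 4 , - 3,-1, - 3/5, - 3/8,0, 2, 2, 2, 3.44, 4.05, 8]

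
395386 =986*401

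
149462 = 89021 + 60441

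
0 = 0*2272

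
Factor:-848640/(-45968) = 240/13  =  2^4 * 3^1*5^1*13^( - 1)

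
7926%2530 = 336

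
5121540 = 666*7690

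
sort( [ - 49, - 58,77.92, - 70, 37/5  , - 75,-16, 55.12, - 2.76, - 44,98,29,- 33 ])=[ - 75,-70, - 58, - 49,  -  44 , - 33,-16, - 2.76,37/5, 29, 55.12 , 77.92 , 98]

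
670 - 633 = 37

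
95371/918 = 103  +  817/918 = 103.89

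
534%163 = 45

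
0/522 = 0 = 0.00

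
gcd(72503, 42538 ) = 1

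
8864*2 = 17728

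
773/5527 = 773/5527 = 0.14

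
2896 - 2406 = 490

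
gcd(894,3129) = 447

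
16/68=4/17 = 0.24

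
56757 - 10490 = 46267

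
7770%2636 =2498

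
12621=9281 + 3340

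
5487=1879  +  3608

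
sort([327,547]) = [327, 547] 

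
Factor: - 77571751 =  - 1499^1*51749^1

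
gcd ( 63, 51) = 3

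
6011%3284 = 2727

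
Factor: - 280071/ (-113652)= 69/28 = 2^( - 2)*3^1*7^( - 1)*23^1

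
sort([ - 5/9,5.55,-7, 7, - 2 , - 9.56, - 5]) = [ - 9.56, - 7, - 5,- 2,-5/9, 5.55, 7]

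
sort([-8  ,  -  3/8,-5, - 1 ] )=[  -  8, - 5, - 1, - 3/8] 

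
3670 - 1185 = 2485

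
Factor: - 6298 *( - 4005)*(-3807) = -2^1*3^6*5^1*47^2*67^1*89^1 = -96025826430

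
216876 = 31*6996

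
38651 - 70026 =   -  31375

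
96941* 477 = 46240857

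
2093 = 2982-889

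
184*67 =12328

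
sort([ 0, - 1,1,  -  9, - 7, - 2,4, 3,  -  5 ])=[ - 9, - 7, - 5,-2,-1,0, 1,3, 4]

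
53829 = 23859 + 29970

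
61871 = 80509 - 18638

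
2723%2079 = 644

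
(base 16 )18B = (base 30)D5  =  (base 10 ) 395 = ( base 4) 12023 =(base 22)hl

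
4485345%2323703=2161642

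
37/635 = 37/635 = 0.06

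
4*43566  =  174264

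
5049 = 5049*1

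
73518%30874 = 11770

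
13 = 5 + 8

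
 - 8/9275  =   - 8/9275= - 0.00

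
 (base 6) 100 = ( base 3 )1100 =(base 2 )100100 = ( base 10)36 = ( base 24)1C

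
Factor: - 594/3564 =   -  1/6 = - 2^( - 1 )*3^ (  -  1)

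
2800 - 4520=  - 1720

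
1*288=288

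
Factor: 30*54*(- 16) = - 25920 = - 2^6*3^4*5^1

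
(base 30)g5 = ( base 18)18h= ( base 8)745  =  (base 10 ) 485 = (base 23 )l2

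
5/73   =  5/73 = 0.07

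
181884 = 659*276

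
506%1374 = 506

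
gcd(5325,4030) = 5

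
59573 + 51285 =110858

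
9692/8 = 1211  +  1/2 = 1211.50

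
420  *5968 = 2506560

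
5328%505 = 278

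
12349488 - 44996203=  - 32646715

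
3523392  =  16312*216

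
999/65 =15 + 24/65 = 15.37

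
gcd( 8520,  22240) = 40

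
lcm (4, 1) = 4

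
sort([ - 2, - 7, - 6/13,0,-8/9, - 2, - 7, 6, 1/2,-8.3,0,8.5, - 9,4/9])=[ - 9,  -  8.3,-7,-7,-2,-2 , - 8/9,-6/13,0,0,4/9,  1/2, 6, 8.5 ] 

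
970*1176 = 1140720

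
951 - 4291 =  - 3340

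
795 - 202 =593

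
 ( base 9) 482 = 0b110001110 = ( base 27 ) ek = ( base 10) 398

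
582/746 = 291/373 =0.78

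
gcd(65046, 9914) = 2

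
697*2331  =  1624707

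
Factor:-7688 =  - 2^3 *31^2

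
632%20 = 12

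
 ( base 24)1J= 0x2B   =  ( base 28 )1f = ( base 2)101011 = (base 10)43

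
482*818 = 394276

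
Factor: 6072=2^3 * 3^1*11^1 *23^1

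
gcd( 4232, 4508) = 92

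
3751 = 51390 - 47639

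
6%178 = 6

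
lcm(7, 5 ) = 35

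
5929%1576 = 1201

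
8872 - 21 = 8851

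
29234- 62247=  - 33013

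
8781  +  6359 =15140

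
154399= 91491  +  62908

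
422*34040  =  14364880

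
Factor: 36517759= 83^1 *439973^1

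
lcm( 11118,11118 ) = 11118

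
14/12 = 7/6=1.17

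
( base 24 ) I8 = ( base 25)hf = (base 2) 110111000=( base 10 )440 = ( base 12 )308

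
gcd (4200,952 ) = 56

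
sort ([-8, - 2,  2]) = [-8,  -  2, 2]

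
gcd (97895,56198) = 1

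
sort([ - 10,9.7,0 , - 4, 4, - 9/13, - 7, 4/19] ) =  [ - 10,-7 ,-4 ,  -  9/13,0,4/19, 4,9.7]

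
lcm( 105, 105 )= 105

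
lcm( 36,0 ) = 0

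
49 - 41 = 8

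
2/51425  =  2/51425 =0.00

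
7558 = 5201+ 2357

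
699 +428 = 1127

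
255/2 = 127+1/2 = 127.50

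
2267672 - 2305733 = -38061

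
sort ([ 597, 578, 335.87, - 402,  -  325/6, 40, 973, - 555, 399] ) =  [ - 555, - 402,  -  325/6, 40, 335.87, 399, 578, 597,973 ] 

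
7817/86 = 90 + 77/86 = 90.90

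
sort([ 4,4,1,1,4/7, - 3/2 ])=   [ - 3/2,4/7,  1, 1, 4,4 ]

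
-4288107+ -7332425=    - 11620532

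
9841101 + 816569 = 10657670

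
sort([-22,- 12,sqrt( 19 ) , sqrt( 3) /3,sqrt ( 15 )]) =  [ - 22, - 12,  sqrt( 3) /3 , sqrt (15),sqrt(19)] 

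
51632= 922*56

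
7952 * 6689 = 53190928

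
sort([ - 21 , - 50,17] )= [ - 50, - 21,17]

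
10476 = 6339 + 4137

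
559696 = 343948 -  - 215748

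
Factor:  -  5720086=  - 2^1*2860043^1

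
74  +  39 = 113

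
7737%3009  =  1719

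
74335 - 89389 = -15054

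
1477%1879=1477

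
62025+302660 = 364685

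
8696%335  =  321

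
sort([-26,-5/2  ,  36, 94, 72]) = [ - 26, - 5/2,36, 72,94]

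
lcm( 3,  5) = 15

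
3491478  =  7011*498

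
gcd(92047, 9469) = 1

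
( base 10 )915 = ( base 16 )393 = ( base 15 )410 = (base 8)1623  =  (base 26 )195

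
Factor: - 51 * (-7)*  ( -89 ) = -3^1*7^1  *  17^1*89^1 = - 31773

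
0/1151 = 0 = 0.00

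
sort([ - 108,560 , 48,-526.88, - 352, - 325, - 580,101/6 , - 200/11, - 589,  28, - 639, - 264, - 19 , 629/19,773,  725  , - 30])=[-639,  -  589, - 580, - 526.88, - 352,-325, - 264 ,-108, - 30, - 19, - 200/11, 101/6, 28,  629/19,48,560,725, 773] 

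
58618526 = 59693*982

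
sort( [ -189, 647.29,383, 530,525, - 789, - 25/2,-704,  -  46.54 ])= [-789,-704, - 189, - 46.54, -25/2, 383, 525,530,  647.29 ]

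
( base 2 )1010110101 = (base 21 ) 1C0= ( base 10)693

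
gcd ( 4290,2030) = 10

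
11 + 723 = 734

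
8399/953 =8399/953=8.81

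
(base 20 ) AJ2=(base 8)10436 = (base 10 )4382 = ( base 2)1000100011110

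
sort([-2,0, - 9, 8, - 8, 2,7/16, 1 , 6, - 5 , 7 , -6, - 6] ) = [ - 9, - 8, - 6, - 6, - 5, - 2, 0, 7/16,  1, 2,6,7, 8 ]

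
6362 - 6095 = 267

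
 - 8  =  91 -99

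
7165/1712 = 4+317/1712  =  4.19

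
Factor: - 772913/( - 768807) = 3^( - 2) * 13^(-1 )*6571^(-1)*772913^1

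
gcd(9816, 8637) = 3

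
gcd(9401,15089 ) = 79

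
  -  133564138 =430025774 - 563589912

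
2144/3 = 714+2/3 = 714.67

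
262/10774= 131/5387 = 0.02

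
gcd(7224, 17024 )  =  56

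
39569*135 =5341815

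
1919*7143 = 13707417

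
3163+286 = 3449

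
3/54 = 1/18=0.06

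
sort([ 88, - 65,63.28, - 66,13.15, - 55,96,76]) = [ - 66,-65, - 55,13.15,63.28,76 , 88,96 ]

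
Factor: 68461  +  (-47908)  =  3^1*13^1*17^1*31^1  =  20553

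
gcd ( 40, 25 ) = 5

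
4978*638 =3175964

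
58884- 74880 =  - 15996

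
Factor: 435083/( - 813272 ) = -2^( - 3 )*11^1*37^1*277^( - 1)*367^ ( - 1)*1069^1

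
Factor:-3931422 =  - 2^1*3^1*11^1*59567^1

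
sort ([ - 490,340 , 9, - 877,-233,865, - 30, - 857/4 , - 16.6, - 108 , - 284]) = [ - 877, - 490, - 284, - 233, - 857/4, - 108 ,-30, - 16.6,9,340, 865 ] 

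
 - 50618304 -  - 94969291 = 44350987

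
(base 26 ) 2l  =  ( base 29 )2f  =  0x49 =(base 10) 73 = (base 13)58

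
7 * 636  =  4452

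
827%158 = 37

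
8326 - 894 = 7432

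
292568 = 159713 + 132855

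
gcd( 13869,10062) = 9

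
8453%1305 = 623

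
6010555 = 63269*95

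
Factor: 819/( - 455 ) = - 9/5 =- 3^2*5^( - 1)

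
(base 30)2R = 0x57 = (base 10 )87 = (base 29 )30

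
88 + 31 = 119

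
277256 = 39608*7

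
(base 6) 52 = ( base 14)24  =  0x20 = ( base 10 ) 32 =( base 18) 1e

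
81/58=1  +  23/58 = 1.40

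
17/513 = 17/513 = 0.03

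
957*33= 31581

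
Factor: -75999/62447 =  -3^1*7^1*47^1*811^( - 1) = - 987/811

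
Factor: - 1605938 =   -  2^1*802969^1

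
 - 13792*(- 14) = 193088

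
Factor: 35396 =2^2*8849^1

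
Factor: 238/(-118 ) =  - 7^1 * 17^1*59^( - 1 ) = - 119/59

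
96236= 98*982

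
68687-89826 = - 21139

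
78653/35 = 78653/35 = 2247.23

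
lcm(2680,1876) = 18760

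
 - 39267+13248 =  - 26019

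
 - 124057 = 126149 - 250206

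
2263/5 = 452 + 3/5 = 452.60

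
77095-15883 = 61212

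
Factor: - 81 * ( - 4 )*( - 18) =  - 5832 = - 2^3*3^6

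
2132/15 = 2132/15 = 142.13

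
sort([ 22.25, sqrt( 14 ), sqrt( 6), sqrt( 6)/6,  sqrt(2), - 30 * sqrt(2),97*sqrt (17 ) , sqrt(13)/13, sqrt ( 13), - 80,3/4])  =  [ - 80, - 30*sqrt(2),  sqrt(13) /13,  sqrt( 6 ) /6, 3/4, sqrt( 2), sqrt (6),sqrt (13), sqrt( 14),22.25,97*sqrt (17)]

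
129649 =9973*13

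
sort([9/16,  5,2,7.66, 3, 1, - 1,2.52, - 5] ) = [ - 5,-1,9/16, 1,2, 2.52,3,5,7.66]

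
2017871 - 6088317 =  - 4070446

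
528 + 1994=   2522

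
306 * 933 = 285498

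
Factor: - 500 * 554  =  -277000=- 2^3*5^3* 277^1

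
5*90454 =452270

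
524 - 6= 518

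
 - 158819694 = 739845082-898664776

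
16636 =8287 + 8349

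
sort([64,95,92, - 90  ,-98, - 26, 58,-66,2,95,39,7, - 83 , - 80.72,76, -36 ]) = [ - 98,-90, - 83,-80.72,-66 , - 36, - 26,2,7,  39, 58, 64, 76,92,95, 95 ]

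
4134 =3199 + 935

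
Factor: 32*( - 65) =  - 2^5 * 5^1*13^1 = - 2080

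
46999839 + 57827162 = 104827001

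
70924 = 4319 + 66605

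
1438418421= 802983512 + 635434909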